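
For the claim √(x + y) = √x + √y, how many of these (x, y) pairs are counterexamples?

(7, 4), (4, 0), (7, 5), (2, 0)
Testing each pair:
(7, 4): LHS = √(11) ≈ 3.317, RHS = 2 + √(7) ≈ 4.646 → counterexample
(4, 0): LHS = 2, RHS = 2 → satisfies claim
(7, 5): LHS = 2·√(3) ≈ 3.464, RHS = √(5) + √(7) ≈ 4.882 → counterexample
(2, 0): LHS = √(2) ≈ 1.414, RHS = √(2) ≈ 1.414 → satisfies claim

That makes 2 counterexamples.

Answer: 2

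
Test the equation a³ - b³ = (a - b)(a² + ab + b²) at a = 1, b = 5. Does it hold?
Substituting a = 1, b = 5:

LHS = 1³ - 5³ = -124
RHS = (1 - 5)(1² + 1·5 + 5²) = -124

LHS = RHS, so the equation holds at this point.

Answer: Holds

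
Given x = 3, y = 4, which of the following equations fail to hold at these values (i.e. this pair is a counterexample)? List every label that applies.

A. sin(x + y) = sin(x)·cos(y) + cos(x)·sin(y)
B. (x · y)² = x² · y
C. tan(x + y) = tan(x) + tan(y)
B, C

Evaluating each claim at the given values:
A. LHS = sin(7) ≈ 0.657, RHS = sin(3)·cos(4) + sin(4)·cos(3) ≈ 0.657 → holds here (LHS = RHS)
B. LHS = 144, RHS = 36 → fails here (LHS ≠ RHS)
C. LHS = tan(7) ≈ 0.8714, RHS = tan(3) + tan(4) ≈ 1.015 → fails here (LHS ≠ RHS)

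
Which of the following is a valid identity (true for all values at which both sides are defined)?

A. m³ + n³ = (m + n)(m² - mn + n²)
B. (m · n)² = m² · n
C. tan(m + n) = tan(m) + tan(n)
A: holds — e.g. at (2, 4), both sides equal 72.
B: fails at (1, 4) — LHS = 16, RHS = 4.
C: fails at (1, 5) — LHS = tan(6) ≈ -0.291, RHS = tan(5) + tan(1) ≈ -1.823.

Answer: A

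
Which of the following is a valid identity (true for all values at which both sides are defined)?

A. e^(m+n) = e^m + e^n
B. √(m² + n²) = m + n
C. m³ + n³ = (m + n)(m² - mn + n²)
C

A: fails at (3, 4) — LHS = e^7 ≈ 1097, RHS = e^3 + e^4 ≈ 74.68.
B: fails at (2, 5) — LHS = √(29) ≈ 5.385, RHS = 7.
C: holds — e.g. at (2, 3), both sides equal 35.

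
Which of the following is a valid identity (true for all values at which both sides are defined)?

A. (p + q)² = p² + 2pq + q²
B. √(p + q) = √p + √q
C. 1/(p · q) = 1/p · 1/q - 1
A: holds — e.g. at (2, 5), both sides equal 49.
B: fails at (1, 2) — LHS = √(3) ≈ 1.732, RHS = 1 + √(2) ≈ 2.414.
C: fails at (1, 4) — LHS = 1/4, RHS = -3/4.

Answer: A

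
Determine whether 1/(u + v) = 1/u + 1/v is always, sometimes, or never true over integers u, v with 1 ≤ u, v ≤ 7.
Never true

The claim fails for every pair in the range. For instance at (u, v) = (1, 5): LHS = 1/6, RHS = 6/5.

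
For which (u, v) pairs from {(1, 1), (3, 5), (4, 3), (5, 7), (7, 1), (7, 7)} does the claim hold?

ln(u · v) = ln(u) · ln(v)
(1, 1)

Testing each pair:
(1, 1): LHS = 0, RHS = 0 → holds
(3, 5): LHS = ln(15) ≈ 2.708, RHS = ln(3)·ln(5) ≈ 1.768 → fails
(4, 3): LHS = ln(12) ≈ 2.485, RHS = ln(3)·ln(4) ≈ 1.523 → fails
(5, 7): LHS = ln(35) ≈ 3.555, RHS = ln(5)·ln(7) ≈ 3.132 → fails
(7, 1): LHS = ln(7) ≈ 1.946, RHS = 0 → fails
(7, 7): LHS = ln(49) ≈ 3.892, RHS = ln(7)² ≈ 3.787 → fails

1 of 6 pairs satisfies the claim.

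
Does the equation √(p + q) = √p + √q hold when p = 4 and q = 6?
Fails

Substituting p = 4, q = 6:

LHS = √(4 + 6) = √(10) ≈ 3.162
RHS = √4 + √6 = 2 + √(6) ≈ 4.449

LHS ≠ RHS, so the equation does not hold at this point.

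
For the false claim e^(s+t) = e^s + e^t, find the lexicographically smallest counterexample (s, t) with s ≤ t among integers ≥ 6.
Substituting (6, 6) into the claim:
LHS = e^(6+6) = e^12 ≈ 162754.8
RHS = e^6 + e^6 = 2·e^6 ≈ 806.9

Since LHS ≠ RHS, this pair disproves the claim, and no lexicographically smaller pair (s ≤ t, integers ≥ 6) does.

For instance (10, 13) is also a counterexample (LHS = e^23 ≈ 9744803446.2, RHS = e^10 + e^13 ≈ 464439.9), but it's lexicographically larger.

Answer: (s, t) = (6, 6)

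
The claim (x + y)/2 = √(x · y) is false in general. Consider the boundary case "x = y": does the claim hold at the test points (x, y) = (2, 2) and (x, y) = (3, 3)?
At (2, 2): LHS = 2, RHS = 2 → equal
At (3, 3): LHS = 3, RHS = 3 → equal

So the claim does hold at both of these boundary points, even though it is not an identity.

Answer: Yes, holds at both test points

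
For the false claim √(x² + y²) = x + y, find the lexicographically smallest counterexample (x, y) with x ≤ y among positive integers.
Substituting (1, 1) into the claim:
LHS = √(1² + 1²) = √(2) ≈ 1.414
RHS = 1 + 1 = 2

Since LHS ≠ RHS, this pair disproves the claim, and no lexicographically smaller pair (x ≤ y, positive integers) does.

For instance (7, 8) is also a counterexample (LHS = √(113) ≈ 10.63, RHS = 15), but it's lexicographically larger.

Answer: (x, y) = (1, 1)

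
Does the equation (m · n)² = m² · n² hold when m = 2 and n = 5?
Holds

Substituting m = 2, n = 5:

LHS = (2 · 5)² = 100
RHS = 2² · 5² = 100

LHS = RHS, so the equation holds at this point.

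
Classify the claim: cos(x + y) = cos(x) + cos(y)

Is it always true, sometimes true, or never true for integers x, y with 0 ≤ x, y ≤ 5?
The claim fails for every pair in the range. For instance at (x, y) = (4, 1): LHS = cos(5) ≈ 0.2837, RHS = cos(4) + cos(1) ≈ -0.1133.

Answer: Never true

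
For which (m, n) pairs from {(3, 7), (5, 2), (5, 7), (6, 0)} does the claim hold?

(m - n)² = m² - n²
Testing each pair:
(3, 7): LHS = 16, RHS = -40 → fails
(5, 2): LHS = 9, RHS = 21 → fails
(5, 7): LHS = 4, RHS = -24 → fails
(6, 0): LHS = 36, RHS = 36 → holds

1 of 4 pairs satisfies the claim.

Answer: (6, 0)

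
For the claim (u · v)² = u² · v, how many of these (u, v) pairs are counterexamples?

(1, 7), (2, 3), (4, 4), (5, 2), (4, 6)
Testing each pair:
(1, 7): LHS = 49, RHS = 7 → counterexample
(2, 3): LHS = 36, RHS = 12 → counterexample
(4, 4): LHS = 256, RHS = 64 → counterexample
(5, 2): LHS = 100, RHS = 50 → counterexample
(4, 6): LHS = 576, RHS = 96 → counterexample

That makes 5 counterexamples.

Answer: 5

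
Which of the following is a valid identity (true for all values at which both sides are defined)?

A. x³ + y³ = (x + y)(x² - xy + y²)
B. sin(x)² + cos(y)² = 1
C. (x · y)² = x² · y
A

A: holds — e.g. at (4, 6), both sides equal 280.
B: fails at (2, 7) — LHS = cos(7)² + sin(2)² ≈ 1.395, RHS = 1.
C: fails at (2, 4) — LHS = 64, RHS = 16.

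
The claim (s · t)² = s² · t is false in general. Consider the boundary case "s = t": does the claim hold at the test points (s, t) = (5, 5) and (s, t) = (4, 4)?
No, fails at both test points

At (5, 5): LHS = 625 ≠ RHS = 125
At (4, 4): LHS = 256 ≠ RHS = 64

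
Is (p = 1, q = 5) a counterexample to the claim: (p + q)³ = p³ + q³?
Yes

Substituting p = 1, q = 5:
LHS = (1 + 5)³ = 216
RHS = 1³ + 5³ = 126

Since LHS ≠ RHS, this pair disproves the claim.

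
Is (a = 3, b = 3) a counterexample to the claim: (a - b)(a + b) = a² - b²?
No

Substituting a = 3, b = 3:
LHS = (3 - 3)(3 + 3) = 0
RHS = 3² - 3² = 0

The sides agree, so this pair does not disprove the claim.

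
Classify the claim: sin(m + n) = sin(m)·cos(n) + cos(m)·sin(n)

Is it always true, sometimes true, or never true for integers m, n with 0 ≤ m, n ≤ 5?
Always true

The identity holds for every pair in the range. For instance at (m, n) = (1, 0): both sides equal sin(1) ≈ 0.8415.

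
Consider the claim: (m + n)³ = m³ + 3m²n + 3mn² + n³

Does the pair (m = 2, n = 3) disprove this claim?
Substituting m = 2, n = 3:
LHS = (2 + 3)³ = 125
RHS = 2³ + 3·2²·3 + 3·2·3² + 3³ = 125

The sides agree, so this pair does not disprove the claim.

Answer: No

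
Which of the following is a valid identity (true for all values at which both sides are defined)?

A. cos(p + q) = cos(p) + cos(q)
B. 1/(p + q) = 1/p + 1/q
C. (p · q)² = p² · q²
C

A: fails at (1, 3) — LHS = cos(4) ≈ -0.6536, RHS = cos(3) + cos(1) ≈ -0.4497.
B: fails at (4, 4) — LHS = 1/8, RHS = 1/2.
C: holds — e.g. at (4, 4), both sides equal 256.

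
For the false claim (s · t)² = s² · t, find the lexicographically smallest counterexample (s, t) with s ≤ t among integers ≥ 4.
(s, t) = (4, 4)

Substituting (4, 4) into the claim:
LHS = (4 · 4)² = 256
RHS = 4² · 4 = 64

Since LHS ≠ RHS, this pair disproves the claim, and no lexicographically smaller pair (s ≤ t, integers ≥ 4) does.

For instance (5, 10) is also a counterexample (LHS = 2500, RHS = 250), but it's lexicographically larger.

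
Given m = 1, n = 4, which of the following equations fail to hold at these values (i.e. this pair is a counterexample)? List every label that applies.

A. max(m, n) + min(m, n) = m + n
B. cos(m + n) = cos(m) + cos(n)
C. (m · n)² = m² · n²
B

Evaluating each claim at the given values:
A. LHS = 5, RHS = 5 → holds here (LHS = RHS)
B. LHS = cos(5) ≈ 0.2837, RHS = cos(4) + cos(1) ≈ -0.1133 → fails here (LHS ≠ RHS)
C. LHS = 16, RHS = 16 → holds here (LHS = RHS)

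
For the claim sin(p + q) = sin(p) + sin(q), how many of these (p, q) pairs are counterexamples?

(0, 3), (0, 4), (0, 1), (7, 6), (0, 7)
Testing each pair:
(0, 3): LHS = sin(3) ≈ 0.1411, RHS = sin(3) ≈ 0.1411 → satisfies claim
(0, 4): LHS = sin(4) ≈ -0.7568, RHS = sin(4) ≈ -0.7568 → satisfies claim
(0, 1): LHS = sin(1) ≈ 0.8415, RHS = sin(1) ≈ 0.8415 → satisfies claim
(7, 6): LHS = sin(13) ≈ 0.4202, RHS = sin(6) + sin(7) ≈ 0.3776 → counterexample
(0, 7): LHS = sin(7) ≈ 0.657, RHS = sin(7) ≈ 0.657 → satisfies claim

That makes 1 counterexample.

Answer: 1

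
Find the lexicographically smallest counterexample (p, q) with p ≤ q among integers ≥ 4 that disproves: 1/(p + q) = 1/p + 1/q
(p, q) = (4, 4)

Substituting (4, 4) into the claim:
LHS = 1/(4 + 4) = 1/8
RHS = 1/4 + 1/4 = 1/2

Since LHS ≠ RHS, this pair disproves the claim, and no lexicographically smaller pair (p ≤ q, integers ≥ 4) does.

For instance (7, 9) is also a counterexample (LHS = 1/16, RHS = 16/63), but it's lexicographically larger.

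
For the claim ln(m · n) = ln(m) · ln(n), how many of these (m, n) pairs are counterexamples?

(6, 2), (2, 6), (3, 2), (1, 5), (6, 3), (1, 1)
Testing each pair:
(6, 2): LHS = ln(12) ≈ 2.485, RHS = ln(2)·ln(6) ≈ 1.242 → counterexample
(2, 6): LHS = ln(12) ≈ 2.485, RHS = ln(2)·ln(6) ≈ 1.242 → counterexample
(3, 2): LHS = ln(6) ≈ 1.792, RHS = ln(2)·ln(3) ≈ 0.7615 → counterexample
(1, 5): LHS = ln(5) ≈ 1.609, RHS = 0 → counterexample
(6, 3): LHS = ln(18) ≈ 2.89, RHS = ln(3)·ln(6) ≈ 1.968 → counterexample
(1, 1): LHS = 0, RHS = 0 → satisfies claim

That makes 5 counterexamples.

Answer: 5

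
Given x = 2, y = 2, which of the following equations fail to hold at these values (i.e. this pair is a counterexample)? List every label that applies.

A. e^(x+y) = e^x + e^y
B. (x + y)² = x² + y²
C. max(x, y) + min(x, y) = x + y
A, B

Evaluating each claim at the given values:
A. LHS = e^4 ≈ 54.6, RHS = 2·e^2 ≈ 14.78 → fails here (LHS ≠ RHS)
B. LHS = 16, RHS = 8 → fails here (LHS ≠ RHS)
C. LHS = 4, RHS = 4 → holds here (LHS = RHS)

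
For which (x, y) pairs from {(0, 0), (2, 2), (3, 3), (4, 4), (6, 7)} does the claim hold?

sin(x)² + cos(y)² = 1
(0, 0), (2, 2), (3, 3), (4, 4)

Testing each pair:
(0, 0): LHS = 1, RHS = 1 → holds
(2, 2): LHS = cos(2)² + sin(2)² = 1, RHS = 1 → holds
(3, 3): LHS = sin(3)² + cos(3)² = 1, RHS = 1 → holds
(4, 4): LHS = cos(4)² + sin(4)² = 1, RHS = 1 → holds
(6, 7): LHS = sin(6)² + cos(7)² ≈ 0.6464, RHS = 1 → fails

4 of 5 pairs satisfy the claim.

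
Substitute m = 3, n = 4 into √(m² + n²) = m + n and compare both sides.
LHS = √(3² + 4²) = 5
RHS = 3 + 4 = 7

LHS ≠ RHS, so the equation does not hold here.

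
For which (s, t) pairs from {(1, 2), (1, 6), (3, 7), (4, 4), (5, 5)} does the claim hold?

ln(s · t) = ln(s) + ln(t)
Testing each pair:
(1, 2): LHS = ln(2) ≈ 0.6931, RHS = ln(2) ≈ 0.6931 → holds
(1, 6): LHS = ln(6) ≈ 1.792, RHS = ln(6) ≈ 1.792 → holds
(3, 7): LHS = ln(21) ≈ 3.045, RHS = ln(3) + ln(7) ≈ 3.045 → holds
(4, 4): LHS = ln(16) ≈ 2.773, RHS = 2·ln(4) ≈ 2.773 → holds
(5, 5): LHS = ln(25) ≈ 3.219, RHS = 2·ln(5) ≈ 3.219 → holds

Every pair satisfies the claim.

Answer: All pairs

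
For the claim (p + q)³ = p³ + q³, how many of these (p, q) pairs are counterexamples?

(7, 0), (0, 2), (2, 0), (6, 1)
1

Testing each pair:
(7, 0): LHS = 343, RHS = 343 → satisfies claim
(0, 2): LHS = 8, RHS = 8 → satisfies claim
(2, 0): LHS = 8, RHS = 8 → satisfies claim
(6, 1): LHS = 343, RHS = 217 → counterexample

That makes 1 counterexample.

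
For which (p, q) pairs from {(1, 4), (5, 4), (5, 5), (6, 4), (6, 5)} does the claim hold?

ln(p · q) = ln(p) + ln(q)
Testing each pair:
(1, 4): LHS = ln(4) ≈ 1.386, RHS = ln(4) ≈ 1.386 → holds
(5, 4): LHS = ln(20) ≈ 2.996, RHS = ln(4) + ln(5) ≈ 2.996 → holds
(5, 5): LHS = ln(25) ≈ 3.219, RHS = 2·ln(5) ≈ 3.219 → holds
(6, 4): LHS = ln(24) ≈ 3.178, RHS = ln(4) + ln(6) ≈ 3.178 → holds
(6, 5): LHS = ln(30) ≈ 3.401, RHS = ln(5) + ln(6) ≈ 3.401 → holds

Every pair satisfies the claim.

Answer: All pairs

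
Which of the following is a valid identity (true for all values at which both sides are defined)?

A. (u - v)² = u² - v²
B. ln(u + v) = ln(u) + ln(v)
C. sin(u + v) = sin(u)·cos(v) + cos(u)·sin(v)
A: fails at (2, 4) — LHS = 4, RHS = -12.
B: fails at (3, 7) — LHS = ln(10) ≈ 2.303, RHS = ln(3) + ln(7) ≈ 3.045.
C: holds — e.g. at (5, 5), both sides equal sin(10) ≈ -0.544.

Answer: C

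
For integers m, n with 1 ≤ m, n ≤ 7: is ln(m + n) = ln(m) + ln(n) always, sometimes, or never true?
Sometimes true

It holds at (m, n) = (2, 2) (both sides equal ln(4) ≈ 1.386), but fails at (m, n) = (6, 5) (LHS = ln(11) ≈ 2.398, RHS = ln(5) + ln(6) ≈ 3.401).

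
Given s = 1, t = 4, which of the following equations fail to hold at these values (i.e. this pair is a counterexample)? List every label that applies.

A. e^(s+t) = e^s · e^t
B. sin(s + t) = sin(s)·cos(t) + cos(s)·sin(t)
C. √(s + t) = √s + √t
Evaluating each claim at the given values:
A. LHS = e^5 ≈ 148.4, RHS = e^5 ≈ 148.4 → holds here (LHS = RHS)
B. LHS = sin(5) ≈ -0.9589, RHS = sin(1)·cos(4) + sin(4)·cos(1) ≈ -0.9589 → holds here (LHS = RHS)
C. LHS = √(5) ≈ 2.236, RHS = 3 → fails here (LHS ≠ RHS)

Answer: C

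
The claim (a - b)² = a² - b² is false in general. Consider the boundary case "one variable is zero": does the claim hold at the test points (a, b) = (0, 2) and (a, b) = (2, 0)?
Only at (2, 0)

At (0, 2): LHS = 4 ≠ RHS = -4
At (2, 0): LHS = 4, RHS = 4 → equal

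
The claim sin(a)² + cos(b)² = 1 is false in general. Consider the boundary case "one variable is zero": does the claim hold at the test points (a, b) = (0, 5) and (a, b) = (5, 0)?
No, fails at both test points

At (0, 5): LHS = cos(5)² ≈ 0.08046 ≠ RHS = 1
At (5, 0): LHS = sin(5)² + 1 ≈ 1.92 ≠ RHS = 1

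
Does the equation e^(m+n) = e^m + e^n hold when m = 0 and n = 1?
Substituting m = 0, n = 1:

LHS = e^(0+1) = e ≈ 2.718
RHS = e^0 + e^1 = 1 + e ≈ 3.718

LHS ≠ RHS, so the equation does not hold at this point.

Answer: Fails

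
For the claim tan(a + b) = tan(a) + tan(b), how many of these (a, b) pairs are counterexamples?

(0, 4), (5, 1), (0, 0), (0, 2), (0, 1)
1

Testing each pair:
(0, 4): LHS = tan(4) ≈ 1.158, RHS = tan(4) ≈ 1.158 → satisfies claim
(5, 1): LHS = tan(6) ≈ -0.291, RHS = tan(5) + tan(1) ≈ -1.823 → counterexample
(0, 0): LHS = 0, RHS = 0 → satisfies claim
(0, 2): LHS = tan(2) ≈ -2.185, RHS = tan(2) ≈ -2.185 → satisfies claim
(0, 1): LHS = tan(1) ≈ 1.557, RHS = tan(1) ≈ 1.557 → satisfies claim

That makes 1 counterexample.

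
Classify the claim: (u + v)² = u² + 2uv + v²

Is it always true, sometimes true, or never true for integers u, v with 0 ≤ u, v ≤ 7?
Always true

The identity holds for every pair in the range. For instance at (u, v) = (5, 1): both sides equal 36.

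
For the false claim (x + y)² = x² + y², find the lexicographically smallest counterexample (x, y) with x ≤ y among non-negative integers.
At (0, 1): both sides equal 1, so it holds there.
At (0, 6): both sides equal 36, so it holds there.

Substituting (1, 1) into the claim:
LHS = (1 + 1)² = 4
RHS = 1² + 1² = 2

Since LHS ≠ RHS, this pair disproves the claim, and no lexicographically smaller pair (x ≤ y, non-negative integers) does.

For instance (3, 3) is also a counterexample (LHS = 36, RHS = 18), but it's lexicographically larger.

Answer: (x, y) = (1, 1)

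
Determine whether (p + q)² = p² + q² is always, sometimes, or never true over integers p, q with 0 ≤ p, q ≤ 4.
Sometimes true

It holds at (p, q) = (0, 2) (both sides equal 4), but fails at (p, q) = (1, 3) (LHS = 16, RHS = 10).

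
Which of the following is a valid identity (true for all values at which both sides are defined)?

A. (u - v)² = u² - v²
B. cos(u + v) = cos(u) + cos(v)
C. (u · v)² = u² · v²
C

A: fails at (5, 8) — LHS = 9, RHS = -39.
B: fails at (4, 5) — LHS = cos(9) ≈ -0.9111, RHS = cos(4) + cos(5) ≈ -0.37.
C: holds — e.g. at (4, 4), both sides equal 256.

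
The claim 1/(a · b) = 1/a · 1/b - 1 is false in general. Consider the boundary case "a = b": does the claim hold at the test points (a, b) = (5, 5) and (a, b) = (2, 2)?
At (5, 5): LHS = 1/25 ≠ RHS = -24/25
At (2, 2): LHS = 1/4 ≠ RHS = -3/4

Answer: No, fails at both test points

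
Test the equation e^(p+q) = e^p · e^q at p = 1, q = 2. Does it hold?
Substituting p = 1, q = 2:

LHS = e^(1+2) = e^3 ≈ 20.09
RHS = e^1 · e^2 = e^3 ≈ 20.09

LHS = RHS, so the equation holds at this point.

Answer: Holds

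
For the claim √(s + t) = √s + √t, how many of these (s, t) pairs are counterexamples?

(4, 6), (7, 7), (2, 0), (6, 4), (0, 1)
3

Testing each pair:
(4, 6): LHS = √(10) ≈ 3.162, RHS = 2 + √(6) ≈ 4.449 → counterexample
(7, 7): LHS = √(14) ≈ 3.742, RHS = 2·√(7) ≈ 5.292 → counterexample
(2, 0): LHS = √(2) ≈ 1.414, RHS = √(2) ≈ 1.414 → satisfies claim
(6, 4): LHS = √(10) ≈ 3.162, RHS = 2 + √(6) ≈ 4.449 → counterexample
(0, 1): LHS = 1, RHS = 1 → satisfies claim

That makes 3 counterexamples.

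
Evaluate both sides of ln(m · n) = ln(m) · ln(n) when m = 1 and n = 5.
LHS = ln(1 · 5) = ln(5) ≈ 1.609
RHS = ln(1) · ln(5) = 0

LHS ≠ RHS (they differ by about 1.609), so the equation does not hold here.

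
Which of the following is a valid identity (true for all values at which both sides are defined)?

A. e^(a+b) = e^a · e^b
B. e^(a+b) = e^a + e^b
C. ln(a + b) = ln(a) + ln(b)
A

A: holds — e.g. at (2, 7), both sides equal e^9 ≈ 8103.
B: fails at (4, 5) — LHS = e^9 ≈ 8103, RHS = e^4 + e^5 ≈ 203.
C: fails at (3, 5) — LHS = ln(8) ≈ 2.079, RHS = ln(3) + ln(5) ≈ 2.708.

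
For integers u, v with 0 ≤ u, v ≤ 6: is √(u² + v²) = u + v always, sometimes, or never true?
Sometimes true

It holds at (u, v) = (0, 3) (both sides equal 3), but fails at (u, v) = (1, 4) (LHS = √(17) ≈ 4.123, RHS = 5).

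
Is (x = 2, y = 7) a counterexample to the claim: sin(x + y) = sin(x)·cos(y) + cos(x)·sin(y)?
No

Substituting x = 2, y = 7:
LHS = sin(2 + 7) = sin(9) ≈ 0.4121
RHS = sin(2)·cos(7) + cos(2)·sin(7) = sin(7)·cos(2) + sin(2)·cos(7) ≈ 0.4121

The sides agree, so this pair does not disprove the claim.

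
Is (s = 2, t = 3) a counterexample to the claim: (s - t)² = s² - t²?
Substituting s = 2, t = 3:
LHS = (2 - 3)² = 1
RHS = 2² - 3² = -5

Since LHS ≠ RHS, this pair disproves the claim.

Answer: Yes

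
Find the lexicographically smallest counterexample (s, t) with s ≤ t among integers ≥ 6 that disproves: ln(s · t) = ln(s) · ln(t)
Substituting (6, 6) into the claim:
LHS = ln(6 · 6) = ln(36) ≈ 3.584
RHS = ln(6) · ln(6) = ln(6)² ≈ 3.21

Since LHS ≠ RHS, this pair disproves the claim, and no lexicographically smaller pair (s ≤ t, integers ≥ 6) does.

For instance (9, 11) is also a counterexample (LHS = ln(99) ≈ 4.595, RHS = ln(9)·ln(11) ≈ 5.269), but it's lexicographically larger.

Answer: (s, t) = (6, 6)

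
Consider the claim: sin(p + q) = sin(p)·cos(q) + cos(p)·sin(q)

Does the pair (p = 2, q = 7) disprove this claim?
No

Substituting p = 2, q = 7:
LHS = sin(2 + 7) = sin(9) ≈ 0.4121
RHS = sin(2)·cos(7) + cos(2)·sin(7) = sin(7)·cos(2) + sin(2)·cos(7) ≈ 0.4121

The sides agree, so this pair does not disprove the claim.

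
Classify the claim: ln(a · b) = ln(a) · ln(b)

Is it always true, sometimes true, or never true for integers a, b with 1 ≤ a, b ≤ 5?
Sometimes true

It holds at (a, b) = (1, 1) (both sides equal 0), but fails at (a, b) = (1, 5) (LHS = ln(5) ≈ 1.609, RHS = 0).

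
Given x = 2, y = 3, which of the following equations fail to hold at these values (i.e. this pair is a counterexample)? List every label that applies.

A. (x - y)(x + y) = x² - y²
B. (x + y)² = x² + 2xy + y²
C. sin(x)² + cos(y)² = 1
C

Evaluating each claim at the given values:
A. LHS = -5, RHS = -5 → holds here (LHS = RHS)
B. LHS = 25, RHS = 25 → holds here (LHS = RHS)
C. LHS = sin(2)² + cos(3)² ≈ 1.807, RHS = 1 → fails here (LHS ≠ RHS)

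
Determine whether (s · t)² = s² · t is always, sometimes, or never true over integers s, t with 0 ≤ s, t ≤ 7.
It holds at (s, t) = (0, 3) (both sides equal 0), but fails at (s, t) = (1, 4) (LHS = 16, RHS = 4).

Answer: Sometimes true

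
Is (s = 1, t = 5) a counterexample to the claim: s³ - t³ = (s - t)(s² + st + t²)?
Substituting s = 1, t = 5:
LHS = 1³ - 5³ = -124
RHS = (1 - 5)(1² + 1·5 + 5²) = -124

The sides agree, so this pair does not disprove the claim.

Answer: No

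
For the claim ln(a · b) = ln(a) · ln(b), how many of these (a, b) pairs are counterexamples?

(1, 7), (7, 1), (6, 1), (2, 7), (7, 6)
5

Testing each pair:
(1, 7): LHS = ln(7) ≈ 1.946, RHS = 0 → counterexample
(7, 1): LHS = ln(7) ≈ 1.946, RHS = 0 → counterexample
(6, 1): LHS = ln(6) ≈ 1.792, RHS = 0 → counterexample
(2, 7): LHS = ln(14) ≈ 2.639, RHS = ln(2)·ln(7) ≈ 1.349 → counterexample
(7, 6): LHS = ln(42) ≈ 3.738, RHS = ln(6)·ln(7) ≈ 3.487 → counterexample

That makes 5 counterexamples.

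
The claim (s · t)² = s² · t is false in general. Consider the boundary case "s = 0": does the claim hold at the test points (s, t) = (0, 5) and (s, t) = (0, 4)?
Yes, holds at both test points

At (0, 5): LHS = 0, RHS = 0 → equal
At (0, 4): LHS = 0, RHS = 0 → equal

So the claim does hold at both of these boundary points, even though it is not an identity.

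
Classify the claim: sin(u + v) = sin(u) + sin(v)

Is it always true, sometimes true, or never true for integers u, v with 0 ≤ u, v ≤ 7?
It holds at (u, v) = (5, 0) (both sides equal sin(5) ≈ -0.9589), but fails at (u, v) = (6, 3) (LHS = sin(9) ≈ 0.4121, RHS = sin(6) + sin(3) ≈ -0.1383).

Answer: Sometimes true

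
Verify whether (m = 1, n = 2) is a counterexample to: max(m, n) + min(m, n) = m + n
Substituting m = 1, n = 2:
LHS = max(1, 2) + min(1, 2) = 3
RHS = 1 + 2 = 3

The sides agree, so this pair does not disprove the claim.

Answer: No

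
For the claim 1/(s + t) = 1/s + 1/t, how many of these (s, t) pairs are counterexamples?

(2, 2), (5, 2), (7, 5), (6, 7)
Testing each pair:
(2, 2): LHS = 1/4, RHS = 1 → counterexample
(5, 2): LHS = 1/7, RHS = 7/10 → counterexample
(7, 5): LHS = 1/12, RHS = 12/35 → counterexample
(6, 7): LHS = 1/13, RHS = 13/42 → counterexample

That makes 4 counterexamples.

Answer: 4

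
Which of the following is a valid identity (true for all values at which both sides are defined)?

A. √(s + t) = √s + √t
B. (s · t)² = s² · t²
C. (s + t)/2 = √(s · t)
B

A: fails at (1, 2) — LHS = √(3) ≈ 1.732, RHS = 1 + √(2) ≈ 2.414.
B: holds — e.g. at (1, 2), both sides equal 4.
C: fails at (3, 5) — LHS = 4, RHS = √(15) ≈ 3.873.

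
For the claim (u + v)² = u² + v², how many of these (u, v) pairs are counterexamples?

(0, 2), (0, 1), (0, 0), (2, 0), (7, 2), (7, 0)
1

Testing each pair:
(0, 2): LHS = 4, RHS = 4 → satisfies claim
(0, 1): LHS = 1, RHS = 1 → satisfies claim
(0, 0): LHS = 0, RHS = 0 → satisfies claim
(2, 0): LHS = 4, RHS = 4 → satisfies claim
(7, 2): LHS = 81, RHS = 53 → counterexample
(7, 0): LHS = 49, RHS = 49 → satisfies claim

That makes 1 counterexample.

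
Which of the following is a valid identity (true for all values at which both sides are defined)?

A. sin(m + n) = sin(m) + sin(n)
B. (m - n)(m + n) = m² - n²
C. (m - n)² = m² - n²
A: fails at (1, 5) — LHS = sin(6) ≈ -0.2794, RHS = sin(5) + sin(1) ≈ -0.1175.
B: holds — e.g. at (1, 4), both sides equal -15.
C: fails at (3, 5) — LHS = 4, RHS = -16.

Answer: B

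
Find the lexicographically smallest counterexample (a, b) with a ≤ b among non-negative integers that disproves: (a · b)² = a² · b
At (1, 1): both sides equal 1, so it holds there.

Substituting (1, 2) into the claim:
LHS = (1 · 2)² = 4
RHS = 1² · 2 = 2

Since LHS ≠ RHS, this pair disproves the claim, and no lexicographically smaller pair (a ≤ b, non-negative integers) does.

For instance (2, 3) is also a counterexample (LHS = 36, RHS = 12), but it's lexicographically larger.

Answer: (a, b) = (1, 2)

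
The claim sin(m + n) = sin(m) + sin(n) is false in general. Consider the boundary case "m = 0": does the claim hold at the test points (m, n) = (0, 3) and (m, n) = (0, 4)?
At (0, 3): LHS = sin(3) ≈ 0.1411, RHS = sin(3) ≈ 0.1411 → equal
At (0, 4): LHS = sin(4) ≈ -0.7568, RHS = sin(4) ≈ -0.7568 → equal

So the claim does hold at both of these boundary points, even though it is not an identity.

Answer: Yes, holds at both test points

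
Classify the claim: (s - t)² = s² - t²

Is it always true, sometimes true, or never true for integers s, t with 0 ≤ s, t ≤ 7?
Sometimes true

It holds at (s, t) = (7, 7) (both sides equal 0), but fails at (s, t) = (7, 1) (LHS = 36, RHS = 48).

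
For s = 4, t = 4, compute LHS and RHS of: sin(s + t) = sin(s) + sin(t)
LHS = sin(4 + 4) = sin(8) ≈ 0.9894
RHS = sin(4) + sin(4) = 2·sin(4) ≈ -1.514

LHS ≠ RHS (they differ by about 2.503), so the equation does not hold here.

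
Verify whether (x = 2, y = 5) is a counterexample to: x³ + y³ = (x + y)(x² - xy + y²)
No

Substituting x = 2, y = 5:
LHS = 2³ + 5³ = 133
RHS = (2 + 5)(2² - 2·5 + 5²) = 133

The sides agree, so this pair does not disprove the claim.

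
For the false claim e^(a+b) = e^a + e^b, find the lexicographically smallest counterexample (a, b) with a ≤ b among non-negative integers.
Substituting (0, 0) into the claim:
LHS = e^(0+0) = 1
RHS = e^0 + e^0 = 2

Since LHS ≠ RHS, this pair disproves the claim, and no lexicographically smaller pair (a ≤ b, non-negative integers) does.

For instance (6, 7) is also a counterexample (LHS = e^13 ≈ 442413.4, RHS = e^6 + e^7 ≈ 1500), but it's lexicographically larger.

Answer: (a, b) = (0, 0)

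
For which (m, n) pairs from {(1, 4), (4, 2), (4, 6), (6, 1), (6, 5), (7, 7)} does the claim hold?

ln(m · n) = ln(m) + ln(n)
All pairs

Testing each pair:
(1, 4): LHS = ln(4) ≈ 1.386, RHS = ln(4) ≈ 1.386 → holds
(4, 2): LHS = ln(8) ≈ 2.079, RHS = ln(2) + ln(4) ≈ 2.079 → holds
(4, 6): LHS = ln(24) ≈ 3.178, RHS = ln(4) + ln(6) ≈ 3.178 → holds
(6, 1): LHS = ln(6) ≈ 1.792, RHS = ln(6) ≈ 1.792 → holds
(6, 5): LHS = ln(30) ≈ 3.401, RHS = ln(5) + ln(6) ≈ 3.401 → holds
(7, 7): LHS = ln(49) ≈ 3.892, RHS = 2·ln(7) ≈ 3.892 → holds

Every pair satisfies the claim.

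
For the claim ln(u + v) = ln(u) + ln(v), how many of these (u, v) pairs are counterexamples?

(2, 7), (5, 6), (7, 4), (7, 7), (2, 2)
4

Testing each pair:
(2, 7): LHS = ln(9) ≈ 2.197, RHS = ln(2) + ln(7) ≈ 2.639 → counterexample
(5, 6): LHS = ln(11) ≈ 2.398, RHS = ln(5) + ln(6) ≈ 3.401 → counterexample
(7, 4): LHS = ln(11) ≈ 2.398, RHS = ln(4) + ln(7) ≈ 3.332 → counterexample
(7, 7): LHS = ln(14) ≈ 2.639, RHS = 2·ln(7) ≈ 3.892 → counterexample
(2, 2): LHS = ln(4) ≈ 1.386, RHS = 2·ln(2) ≈ 1.386 → satisfies claim

That makes 4 counterexamples.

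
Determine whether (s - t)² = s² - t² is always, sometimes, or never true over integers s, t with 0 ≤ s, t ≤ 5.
It holds at (s, t) = (1, 1) (both sides equal 0), but fails at (s, t) = (3, 4) (LHS = 1, RHS = -7).

Answer: Sometimes true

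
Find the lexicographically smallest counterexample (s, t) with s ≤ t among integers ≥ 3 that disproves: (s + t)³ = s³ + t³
(s, t) = (3, 3)

Substituting (3, 3) into the claim:
LHS = (3 + 3)³ = 216
RHS = 3³ + 3³ = 54

Since LHS ≠ RHS, this pair disproves the claim, and no lexicographically smaller pair (s ≤ t, integers ≥ 3) does.

For instance (5, 5) is also a counterexample (LHS = 1000, RHS = 250), but it's lexicographically larger.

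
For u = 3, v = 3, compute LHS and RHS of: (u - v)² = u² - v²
LHS = (3 - 3)² = 0
RHS = 3² - 3² = 0

LHS = RHS: the two sides agree.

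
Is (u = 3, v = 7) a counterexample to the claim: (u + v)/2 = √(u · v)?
Substituting u = 3, v = 7:
LHS = (3 + 7)/2 = 5
RHS = √(3 · 7) = √(21) ≈ 4.583

Since LHS ≠ RHS, this pair disproves the claim.

Answer: Yes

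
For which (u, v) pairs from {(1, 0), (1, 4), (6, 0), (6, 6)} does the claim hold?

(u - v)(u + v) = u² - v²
Testing each pair:
(1, 0): LHS = 1, RHS = 1 → holds
(1, 4): LHS = -15, RHS = -15 → holds
(6, 0): LHS = 36, RHS = 36 → holds
(6, 6): LHS = 0, RHS = 0 → holds

Every pair satisfies the claim.

Answer: All pairs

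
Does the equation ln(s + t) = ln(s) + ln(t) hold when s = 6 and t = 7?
Substituting s = 6, t = 7:

LHS = ln(6 + 7) = ln(13) ≈ 2.565
RHS = ln(6) + ln(7) ≈ 3.738

LHS ≠ RHS, so the equation does not hold at this point.

Answer: Fails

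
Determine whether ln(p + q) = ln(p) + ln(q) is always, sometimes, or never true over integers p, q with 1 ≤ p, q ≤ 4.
Sometimes true

It holds at (p, q) = (2, 2) (both sides equal ln(4) ≈ 1.386), but fails at (p, q) = (2, 3) (LHS = ln(5) ≈ 1.609, RHS = ln(2) + ln(3) ≈ 1.792).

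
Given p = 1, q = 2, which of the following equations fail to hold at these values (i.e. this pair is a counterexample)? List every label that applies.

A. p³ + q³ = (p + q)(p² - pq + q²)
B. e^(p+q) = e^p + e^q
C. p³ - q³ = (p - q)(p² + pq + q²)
B

Evaluating each claim at the given values:
A. LHS = 9, RHS = 9 → holds here (LHS = RHS)
B. LHS = e^3 ≈ 20.09, RHS = e + e^2 ≈ 10.11 → fails here (LHS ≠ RHS)
C. LHS = -7, RHS = -7 → holds here (LHS = RHS)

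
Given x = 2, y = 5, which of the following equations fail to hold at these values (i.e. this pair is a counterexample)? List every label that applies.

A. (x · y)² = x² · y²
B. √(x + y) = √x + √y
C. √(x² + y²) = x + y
Evaluating each claim at the given values:
A. LHS = 100, RHS = 100 → holds here (LHS = RHS)
B. LHS = √(7) ≈ 2.646, RHS = √(2) + √(5) ≈ 3.65 → fails here (LHS ≠ RHS)
C. LHS = √(29) ≈ 5.385, RHS = 7 → fails here (LHS ≠ RHS)

Answer: B, C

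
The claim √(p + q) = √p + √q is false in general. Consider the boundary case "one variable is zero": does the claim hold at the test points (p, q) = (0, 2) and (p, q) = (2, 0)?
At (0, 2): LHS = √(2) ≈ 1.414, RHS = √(2) ≈ 1.414 → equal
At (2, 0): LHS = √(2) ≈ 1.414, RHS = √(2) ≈ 1.414 → equal

So the claim does hold at both of these boundary points, even though it is not an identity.

Answer: Yes, holds at both test points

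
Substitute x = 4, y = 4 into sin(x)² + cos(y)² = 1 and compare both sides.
LHS = sin(4)² + cos(4)² = 1
RHS = 1

LHS = RHS: the two sides agree.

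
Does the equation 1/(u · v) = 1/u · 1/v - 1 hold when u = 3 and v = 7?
Fails

Substituting u = 3, v = 7:

LHS = 1/(3 · 7) = 1/21
RHS = 1/3 · 1/7 - 1 = -20/21

LHS ≠ RHS, so the equation does not hold at this point.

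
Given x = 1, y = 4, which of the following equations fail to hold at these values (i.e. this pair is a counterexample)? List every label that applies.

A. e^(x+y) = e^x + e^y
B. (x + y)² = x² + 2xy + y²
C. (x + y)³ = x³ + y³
A, C

Evaluating each claim at the given values:
A. LHS = e^5 ≈ 148.4, RHS = e + e^4 ≈ 57.32 → fails here (LHS ≠ RHS)
B. LHS = 25, RHS = 25 → holds here (LHS = RHS)
C. LHS = 125, RHS = 65 → fails here (LHS ≠ RHS)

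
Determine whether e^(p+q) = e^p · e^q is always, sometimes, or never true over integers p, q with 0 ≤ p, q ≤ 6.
The identity holds for every pair in the range. For instance at (p, q) = (5, 5): both sides equal e^10 ≈ 22026.5.

Answer: Always true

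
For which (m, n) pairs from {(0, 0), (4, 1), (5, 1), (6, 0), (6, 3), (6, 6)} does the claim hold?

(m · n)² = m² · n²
Testing each pair:
(0, 0): LHS = 0, RHS = 0 → holds
(4, 1): LHS = 16, RHS = 16 → holds
(5, 1): LHS = 25, RHS = 25 → holds
(6, 0): LHS = 0, RHS = 0 → holds
(6, 3): LHS = 324, RHS = 324 → holds
(6, 6): LHS = 1296, RHS = 1296 → holds

Every pair satisfies the claim.

Answer: All pairs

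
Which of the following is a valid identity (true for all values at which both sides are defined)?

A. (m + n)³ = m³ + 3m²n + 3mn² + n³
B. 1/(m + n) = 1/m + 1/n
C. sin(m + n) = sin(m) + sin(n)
A: holds — e.g. at (1, 1), both sides equal 8.
B: fails at (5, 5) — LHS = 1/10, RHS = 2/5.
C: fails at (2, 5) — LHS = sin(7) ≈ 0.657, RHS = sin(5) + sin(2) ≈ -0.04963.

Answer: A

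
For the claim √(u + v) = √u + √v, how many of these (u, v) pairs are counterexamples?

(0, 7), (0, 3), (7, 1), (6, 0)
Testing each pair:
(0, 7): LHS = √(7) ≈ 2.646, RHS = √(7) ≈ 2.646 → satisfies claim
(0, 3): LHS = √(3) ≈ 1.732, RHS = √(3) ≈ 1.732 → satisfies claim
(7, 1): LHS = 2·√(2) ≈ 2.828, RHS = 1 + √(7) ≈ 3.646 → counterexample
(6, 0): LHS = √(6) ≈ 2.449, RHS = √(6) ≈ 2.449 → satisfies claim

That makes 1 counterexample.

Answer: 1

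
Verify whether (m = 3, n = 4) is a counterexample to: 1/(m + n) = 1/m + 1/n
Substituting m = 3, n = 4:
LHS = 1/(3 + 4) = 1/7
RHS = 1/3 + 1/4 = 7/12

Since LHS ≠ RHS, this pair disproves the claim.

Answer: Yes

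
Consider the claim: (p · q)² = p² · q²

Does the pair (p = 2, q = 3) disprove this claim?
Substituting p = 2, q = 3:
LHS = (2 · 3)² = 36
RHS = 2² · 3² = 36

The sides agree, so this pair does not disprove the claim.

Answer: No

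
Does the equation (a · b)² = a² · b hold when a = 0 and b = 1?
Substituting a = 0, b = 1:

LHS = (0 · 1)² = 0
RHS = 0² · 1 = 0

LHS = RHS, so the equation holds at this point.

Answer: Holds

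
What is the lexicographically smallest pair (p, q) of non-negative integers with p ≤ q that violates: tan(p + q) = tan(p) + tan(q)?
(p, q) = (1, 1)

Substituting (1, 1) into the claim:
LHS = tan(1 + 1) = tan(2) ≈ -2.185
RHS = tan(1) + tan(1) = 2·tan(1) ≈ 3.115

Since LHS ≠ RHS, this pair disproves the claim, and no lexicographically smaller pair (p ≤ q, non-negative integers) does.

For instance (2, 4) is also a counterexample (LHS = tan(6) ≈ -0.291, RHS = tan(2) + tan(4) ≈ -1.027), but it's lexicographically larger.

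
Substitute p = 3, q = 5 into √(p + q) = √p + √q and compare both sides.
LHS = √(3 + 5) = 2·√(2) ≈ 2.828
RHS = √3 + √5 = √(3) + √(5) ≈ 3.968

LHS ≠ RHS (they differ by about 1.14), so the equation does not hold here.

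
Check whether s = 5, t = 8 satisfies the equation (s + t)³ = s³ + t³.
Fails

Substituting s = 5, t = 8:

LHS = (5 + 8)³ = 2197
RHS = 5³ + 8³ = 637

LHS ≠ RHS, so the equation does not hold at this point.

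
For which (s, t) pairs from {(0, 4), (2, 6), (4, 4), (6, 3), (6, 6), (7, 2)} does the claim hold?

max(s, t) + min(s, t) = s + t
Testing each pair:
(0, 4): LHS = 4, RHS = 4 → holds
(2, 6): LHS = 8, RHS = 8 → holds
(4, 4): LHS = 8, RHS = 8 → holds
(6, 3): LHS = 9, RHS = 9 → holds
(6, 6): LHS = 12, RHS = 12 → holds
(7, 2): LHS = 9, RHS = 9 → holds

Every pair satisfies the claim.

Answer: All pairs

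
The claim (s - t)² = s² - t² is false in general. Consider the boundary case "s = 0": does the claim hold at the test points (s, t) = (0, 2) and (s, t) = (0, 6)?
No, fails at both test points

At (0, 2): LHS = 4 ≠ RHS = -4
At (0, 6): LHS = 36 ≠ RHS = -36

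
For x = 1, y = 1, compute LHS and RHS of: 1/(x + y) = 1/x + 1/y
LHS = 1/(1 + 1) = 1/2
RHS = 1/1 + 1/1 = 2

LHS ≠ RHS, so the equation does not hold here.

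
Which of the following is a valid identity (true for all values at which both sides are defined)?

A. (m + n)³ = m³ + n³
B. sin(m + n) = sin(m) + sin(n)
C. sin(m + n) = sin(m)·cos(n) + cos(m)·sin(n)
C

A: fails at (2, 7) — LHS = 729, RHS = 351.
B: fails at (2, 5) — LHS = sin(7) ≈ 0.657, RHS = sin(5) + sin(2) ≈ -0.04963.
C: holds — e.g. at (3, 5), both sides equal sin(8) ≈ 0.9894.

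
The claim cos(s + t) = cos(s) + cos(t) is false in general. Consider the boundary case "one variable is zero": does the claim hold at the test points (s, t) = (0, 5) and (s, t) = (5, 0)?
No, fails at both test points

At (0, 5): LHS = cos(5) ≈ 0.2837 ≠ RHS = cos(5) + 1 ≈ 1.284
At (5, 0): LHS = cos(5) ≈ 0.2837 ≠ RHS = cos(5) + 1 ≈ 1.284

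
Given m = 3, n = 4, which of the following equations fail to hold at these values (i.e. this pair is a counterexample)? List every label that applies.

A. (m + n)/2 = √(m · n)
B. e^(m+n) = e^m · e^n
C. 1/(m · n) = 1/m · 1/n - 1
A, C

Evaluating each claim at the given values:
A. LHS = 7/2, RHS = 2·√(3) ≈ 3.464 → fails here (LHS ≠ RHS)
B. LHS = e^7 ≈ 1097, RHS = e^7 ≈ 1097 → holds here (LHS = RHS)
C. LHS = 1/12, RHS = -11/12 → fails here (LHS ≠ RHS)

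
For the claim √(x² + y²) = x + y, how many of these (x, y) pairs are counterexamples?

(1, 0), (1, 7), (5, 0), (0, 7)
Testing each pair:
(1, 0): LHS = 1, RHS = 1 → satisfies claim
(1, 7): LHS = 5·√(2) ≈ 7.071, RHS = 8 → counterexample
(5, 0): LHS = 5, RHS = 5 → satisfies claim
(0, 7): LHS = 7, RHS = 7 → satisfies claim

That makes 1 counterexample.

Answer: 1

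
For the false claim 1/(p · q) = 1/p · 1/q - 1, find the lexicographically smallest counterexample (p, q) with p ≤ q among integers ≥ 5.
(p, q) = (5, 5)

Substituting (5, 5) into the claim:
LHS = 1/(5 · 5) = 1/25
RHS = 1/5 · 1/5 - 1 = -24/25

Since LHS ≠ RHS, this pair disproves the claim, and no lexicographically smaller pair (p ≤ q, integers ≥ 5) does.

For instance (6, 6) is also a counterexample (LHS = 1/36, RHS = -35/36), but it's lexicographically larger.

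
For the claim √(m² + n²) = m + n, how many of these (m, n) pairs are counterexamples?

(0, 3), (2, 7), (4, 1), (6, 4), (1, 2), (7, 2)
5

Testing each pair:
(0, 3): LHS = 3, RHS = 3 → satisfies claim
(2, 7): LHS = √(53) ≈ 7.28, RHS = 9 → counterexample
(4, 1): LHS = √(17) ≈ 4.123, RHS = 5 → counterexample
(6, 4): LHS = 2·√(13) ≈ 7.211, RHS = 10 → counterexample
(1, 2): LHS = √(5) ≈ 2.236, RHS = 3 → counterexample
(7, 2): LHS = √(53) ≈ 7.28, RHS = 9 → counterexample

That makes 5 counterexamples.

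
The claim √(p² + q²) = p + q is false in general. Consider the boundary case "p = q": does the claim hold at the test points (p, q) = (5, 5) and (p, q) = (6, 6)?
No, fails at both test points

At (5, 5): LHS = 5·√(2) ≈ 7.071 ≠ RHS = 10
At (6, 6): LHS = 6·√(2) ≈ 8.485 ≠ RHS = 12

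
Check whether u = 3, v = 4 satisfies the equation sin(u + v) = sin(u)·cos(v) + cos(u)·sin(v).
Holds

Substituting u = 3, v = 4:

LHS = sin(3 + 4) = sin(7) ≈ 0.657
RHS = sin(3)·cos(4) + cos(3)·sin(4) = sin(3)·cos(4) + sin(4)·cos(3) ≈ 0.657

LHS = RHS, so the equation holds at this point.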